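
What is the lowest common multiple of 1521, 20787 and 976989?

2930967

lcm(1521, 20787) = 1521·20787/gcd = 31617027/507 = 62361
lcm(62361, 976989) = 62361·976989/gcd = 60926011029/20787 = 2930967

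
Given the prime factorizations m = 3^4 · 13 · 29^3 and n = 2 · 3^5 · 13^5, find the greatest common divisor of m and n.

min exponent per shared prime: 3^4 · 13 = 1053

1053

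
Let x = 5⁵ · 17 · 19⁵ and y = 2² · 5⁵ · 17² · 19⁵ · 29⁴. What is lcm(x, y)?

6326563218758637500

max exponent per prime: 2² · 5⁵ · 17² · 19⁵ · 29⁴ = 6326563218758637500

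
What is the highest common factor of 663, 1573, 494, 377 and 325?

gcd(663, 1573): 1573 = 2·663 + 247; 663 = 2·247 + 169; 247 = 1·169 + 78; 169 = 2·78 + 13; 78 = 6·13 + 0 → 13
gcd(13, 494): 494 = 38·13 + 0 → 13
gcd(13, 377): 377 = 29·13 + 0 → 13
gcd(13, 325): 325 = 25·13 + 0 → 13

13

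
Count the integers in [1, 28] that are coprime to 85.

22

85 = 5·17. Inclusion–exclusion on these primes:
28 − ⌊28/5⌋ − ⌊28/17⌋ + ⌊28/85⌋ = 22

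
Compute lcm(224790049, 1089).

2023110441

gcd first: 224790049 = 206418·1089 + 847; 1089 = 1·847 + 242; 847 = 3·242 + 121; 242 = 2·121 + 0 → gcd = 121
lcm = 224790049·1089/gcd = 244796363361/121 = 2023110441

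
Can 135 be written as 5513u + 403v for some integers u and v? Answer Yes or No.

Yes

By Bézout, 5513u + 403v = 135 has integer solutions iff gcd(5513, 403) | 135.
Euclid: 5513 = 13·403 + 274; 403 = 1·274 + 129; 274 = 2·129 + 16; 129 = 8·16 + 1; 16 = 16·1 + 0. gcd = 1; 135 mod 1 = 0. Yes.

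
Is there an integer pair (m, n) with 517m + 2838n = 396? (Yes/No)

By Bézout, 517m + 2838n = 396 has integer solutions iff gcd(517, 2838) | 396.
Euclid: 2838 = 5·517 + 253; 517 = 2·253 + 11; 253 = 23·11 + 0. gcd = 11; 396 mod 11 = 0. Yes.

Yes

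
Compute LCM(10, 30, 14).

210

10 = 2 · 5; 30 = 2 · 3 · 5; 14 = 2 · 7
lcm takes max exponent of each prime: 2 · 3 · 5 · 7 = 210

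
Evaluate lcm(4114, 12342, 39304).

4114 = 2 · 11² · 17; 12342 = 2 · 3 · 11² · 17; 39304 = 2³ · 17³
lcm takes max exponent of each prime: 2³ · 3 · 11² · 17³ = 14267352

14267352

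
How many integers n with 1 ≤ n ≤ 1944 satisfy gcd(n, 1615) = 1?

Prime factors of 1615: 5, 17, 19. Count integers ≤ 1944 divisible by none of them.
By inclusion–exclusion: 1944 − ⌊1944/5⌋ − ⌊1944/17⌋ − ⌊1944/19⌋ + ⌊1944/85⌋ + ⌊1944/95⌋ + ⌊1944/323⌋ − ⌊1944/1615⌋ = 1387.

1387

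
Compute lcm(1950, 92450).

3605550

gcd first: 92450 = 47·1950 + 800; 1950 = 2·800 + 350; 800 = 2·350 + 100; 350 = 3·100 + 50; 100 = 2·50 + 0 → gcd = 50
lcm = 1950·92450/gcd = 180277500/50 = 3605550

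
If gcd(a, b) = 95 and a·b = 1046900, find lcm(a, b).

Since gcd(a,b)·lcm(a,b) = ab, lcm = 1046900/95 = 11020.

11020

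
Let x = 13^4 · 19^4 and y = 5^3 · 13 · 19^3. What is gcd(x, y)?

min exponent per shared prime: 13 · 19^3 = 89167

89167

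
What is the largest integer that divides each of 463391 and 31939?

19

Euclid: 463391 = 14·31939 + 16245; 31939 = 1·16245 + 15694; 16245 = 1·15694 + 551; 15694 = 28·551 + 266; 551 = 2·266 + 19; 266 = 14·19 + 0. Last nonzero remainder: 19.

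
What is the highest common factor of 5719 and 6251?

133

5719 = 7 · 19 · 43
6251 = 7 · 19 · 47
Common: 7 · 19 = 133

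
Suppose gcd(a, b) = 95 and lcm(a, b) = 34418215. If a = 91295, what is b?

35815

Using ab = gcd(a,b)·lcm(a,b) = 95·34418215 = 3269730425, we get b = 3269730425/91295 = 35815.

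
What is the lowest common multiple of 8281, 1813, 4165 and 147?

lcm(8281, 1813) = 8281·1813/gcd = 15013453/49 = 306397
lcm(306397, 4165) = 306397·4165/gcd = 1276143505/49 = 26043745
lcm(26043745, 147) = 26043745·147/gcd = 3828430515/49 = 78131235

78131235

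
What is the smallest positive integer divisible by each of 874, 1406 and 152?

lcm(874, 1406) = 874·1406/gcd = 1228844/38 = 32338
lcm(32338, 152) = 32338·152/gcd = 4915376/38 = 129352

129352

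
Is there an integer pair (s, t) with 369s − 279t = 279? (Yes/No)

Yes

gcd(369, 279): 369 = 1·279 + 90; 279 = 3·90 + 9; 90 = 10·9 + 0 → 9
9 divides 279, so a solution exists.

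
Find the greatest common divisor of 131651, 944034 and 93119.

131651 = 13² · 19 · 41; 944034 = 2 · 3 · 7² · 13² · 19; 93119 = 13² · 19 · 29
gcd takes min exponent of each prime: 13² · 19 = 3211

3211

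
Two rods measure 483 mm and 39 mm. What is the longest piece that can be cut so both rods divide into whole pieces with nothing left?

483 = 3 · 7 · 23
39 = 3 · 13
Common: 3 = 3

3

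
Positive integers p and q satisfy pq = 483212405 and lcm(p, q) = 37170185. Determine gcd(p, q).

From gcd × lcm = pq: gcd = 483212405 / 37170185 = 13.

13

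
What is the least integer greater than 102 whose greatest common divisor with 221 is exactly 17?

221 = 17·13. Any x with gcd(x, 221) = 17 is a multiple of 17, say 17s, with s coprime to 13.
Need s > 102/17, so s ≥ 7. First s ≥ 7 with gcd(s, 13) = 1 is s = 7. Thus x = 17·7 = 119.

119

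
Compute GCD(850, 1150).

50

Euclid: 1150 = 1·850 + 300; 850 = 2·300 + 250; 300 = 1·250 + 50; 250 = 5·50 + 0. Last nonzero remainder: 50.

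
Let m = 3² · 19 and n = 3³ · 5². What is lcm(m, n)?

12825

max exponent per prime: 3³ · 5² · 19 = 12825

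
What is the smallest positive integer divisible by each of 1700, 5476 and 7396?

1700 = 2² · 5² · 17; 5476 = 2² · 37²; 7396 = 2² · 43²
lcm takes max exponent of each prime: 2² · 5² · 17 · 37² · 43² = 4303177700

4303177700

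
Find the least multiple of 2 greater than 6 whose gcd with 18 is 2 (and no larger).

18 = 2·9. Any x with gcd(x, 18) = 2 is a multiple of 2, say 2s, with s coprime to 9.
Need s > 6/2, so s ≥ 4. First s ≥ 4 with gcd(s, 9) = 1 is s = 4. Thus x = 2·4 = 8.

8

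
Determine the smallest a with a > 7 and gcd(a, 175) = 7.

14

175 = 7·25. Any a with gcd(a, 175) = 7 is a multiple of 7, say 7s, with s coprime to 25.
Need s > 7/7, so s ≥ 2. First s ≥ 2 with gcd(s, 25) = 1 is s = 2. Thus a = 7·2 = 14.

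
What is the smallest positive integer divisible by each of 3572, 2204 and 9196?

12534148

3572 = 2² · 19 · 47; 2204 = 2² · 19 · 29; 9196 = 2² · 11² · 19
lcm takes max exponent of each prime: 2² · 11² · 19 · 29 · 47 = 12534148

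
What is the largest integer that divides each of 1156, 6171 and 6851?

17

gcd(1156, 6171): 6171 = 5·1156 + 391; 1156 = 2·391 + 374; 391 = 1·374 + 17; 374 = 22·17 + 0 → 17
gcd(17, 6851): 6851 = 403·17 + 0 → 17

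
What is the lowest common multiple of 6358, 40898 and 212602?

6358 = 2 · 11 · 17²; 40898 = 2 · 11² · 13²; 212602 = 2 · 13² · 17 · 37
lcm takes max exponent of each prime: 2 · 11² · 13² · 17² · 37 = 437322314

437322314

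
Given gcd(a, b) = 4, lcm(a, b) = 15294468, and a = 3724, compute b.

16428

Using ab = gcd(a,b)·lcm(a,b) = 4·15294468 = 61177872, we get b = 61177872/3724 = 16428.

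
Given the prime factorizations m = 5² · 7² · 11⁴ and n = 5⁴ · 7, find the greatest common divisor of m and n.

175

min exponent per shared prime: 5² · 7 = 175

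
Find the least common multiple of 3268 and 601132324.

491125108708

3268 = 2² · 19 · 43; 601132324 = 2² · 13² · 23² · 41²
max exponents: 2² · 13² · 19 · 23² · 41² · 43 = 491125108708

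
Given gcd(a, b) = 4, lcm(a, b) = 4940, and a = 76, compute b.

260

Using ab = gcd(a,b)·lcm(a,b) = 4·4940 = 19760, we get b = 19760/76 = 260.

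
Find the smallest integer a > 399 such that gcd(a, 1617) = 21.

1617 = 21·77. Any a with gcd(a, 1617) = 21 is a multiple of 21, say 21s, with s coprime to 77.
Need s > 399/21, so s ≥ 20. First s ≥ 20 with gcd(s, 77) = 1 is s = 20. Thus a = 21·20 = 420.

420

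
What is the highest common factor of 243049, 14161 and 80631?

gcd(243049, 14161): 243049 = 17·14161 + 2312; 14161 = 6·2312 + 289; 2312 = 8·289 + 0 → 289
gcd(289, 80631): 80631 = 279·289 + 0 → 289

289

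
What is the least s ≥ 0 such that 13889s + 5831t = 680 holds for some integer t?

gcd(13889, 5831) = 17 (Euclid: 13889 = 2·5831 + 2227; 5831 = 2·2227 + 1377; 2227 = 1·1377 + 850; 1377 = 1·850 + 527; 850 = 1·527 + 323; 527 = 1·323 + 204; 323 = 1·204 + 119; 204 = 1·119 + 85; 119 = 1·85 + 34; 85 = 2·34 + 17; 34 = 2·17 + 0), and 17 | 680.
Extended Euclid: 13889·(-144) + 5831·(343) = 17. Scale by 40: s₀ = -5760.
General solution s = s₀ + 343k; reducing mod 343 gives s = 71 (and t = -169).

71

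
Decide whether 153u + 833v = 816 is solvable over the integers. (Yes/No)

By Bézout, 153u + 833v = 816 has integer solutions iff gcd(153, 833) | 816.
Euclid: 833 = 5·153 + 68; 153 = 2·68 + 17; 68 = 4·17 + 0. gcd = 17; 816 mod 17 = 0. Yes.

Yes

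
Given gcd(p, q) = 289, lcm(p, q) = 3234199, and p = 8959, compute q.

104329

p·q = gcd·lcm = 289·3234199 = 934683511, so q = 934683511/8959 = 104329.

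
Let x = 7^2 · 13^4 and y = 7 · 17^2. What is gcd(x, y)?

min exponent per shared prime: 7 = 7

7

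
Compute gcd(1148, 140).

1148 = 2² · 7 · 41
140 = 2² · 5 · 7
Common: 2² · 7 = 28

28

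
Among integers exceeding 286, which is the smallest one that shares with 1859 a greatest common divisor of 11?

gcd(t, 1859) = 11 forces 11 | t; write t = 11s. Then gcd(11s, 11·169) = 11·gcd(s, 169), so need gcd(s, 169) = 1.
11s > 286 gives s ≥ 27. The least s ≥ 27 coprime to 169 is 27, so t = 11·27 = 297.

297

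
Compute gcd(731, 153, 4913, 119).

17

gcd(731, 153): 731 = 4·153 + 119; 153 = 1·119 + 34; 119 = 3·34 + 17; 34 = 2·17 + 0 → 17
gcd(17, 4913): 4913 = 289·17 + 0 → 17
gcd(17, 119): 119 = 7·17 + 0 → 17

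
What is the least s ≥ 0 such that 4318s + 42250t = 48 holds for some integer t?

Euclid: 42250 = 9·4318 + 3388; 4318 = 1·3388 + 930; 3388 = 3·930 + 598; 930 = 1·598 + 332; 598 = 1·332 + 266; 332 = 1·266 + 66; 266 = 4·66 + 2; 66 = 33·2 + 0 → gcd = 2; 48 = 2·24.
Back-substitution yields 4318·(-636) + 42250·(65) = 2, so one solution is s = -636·24 = -15264, t = 65·24 = 1560.
Solutions in s differ by 42250/2 = 21125; the one in [0, 21125) is -15264 mod 21125 = 5861.

5861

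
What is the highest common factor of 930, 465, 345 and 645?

15

gcd(930, 465): 930 = 2·465 + 0 → 465
gcd(465, 345): 465 = 1·345 + 120; 345 = 2·120 + 105; 120 = 1·105 + 15; 105 = 7·15 + 0 → 15
gcd(15, 645): 645 = 43·15 + 0 → 15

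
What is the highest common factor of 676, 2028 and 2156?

gcd(676, 2028): 2028 = 3·676 + 0 → 676
gcd(676, 2156): 2156 = 3·676 + 128; 676 = 5·128 + 36; 128 = 3·36 + 20; 36 = 1·20 + 16; 20 = 1·16 + 4; 16 = 4·4 + 0 → 4

4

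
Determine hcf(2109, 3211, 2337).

gcd(2109, 3211): 3211 = 1·2109 + 1102; 2109 = 1·1102 + 1007; 1102 = 1·1007 + 95; 1007 = 10·95 + 57; 95 = 1·57 + 38; 57 = 1·38 + 19; 38 = 2·19 + 0 → 19
gcd(19, 2337): 2337 = 123·19 + 0 → 19

19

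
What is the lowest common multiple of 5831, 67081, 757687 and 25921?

9328200612479

lcm(5831, 67081) = 5831·67081/gcd = 391149311/49 = 7982639
lcm(7982639, 757687) = 7982639·757687/gcd = 6048341795993/343 = 17633649551
lcm(17633649551, 25921) = 17633649551·25921/gcd = 457081830011471/49 = 9328200612479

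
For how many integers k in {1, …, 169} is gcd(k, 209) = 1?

209 = 11·19. Inclusion–exclusion on these primes:
169 − ⌊169/11⌋ − ⌊169/19⌋ + ⌊169/209⌋ = 146

146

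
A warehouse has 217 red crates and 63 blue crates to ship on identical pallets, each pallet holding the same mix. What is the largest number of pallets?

7

217 = 7 · 31
63 = 3² · 7
Common: 7 = 7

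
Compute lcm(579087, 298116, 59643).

2704616568108

579087 = 3² · 37² · 47; 298116 = 2² · 3² · 7² · 13²; 59643 = 3³ · 47²
lcm takes max exponent of each prime: 2² · 3³ · 7² · 13² · 37² · 47² = 2704616568108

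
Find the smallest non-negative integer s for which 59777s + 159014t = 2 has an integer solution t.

126236

Reduce mod 159014: 59777s ≡ 2 (mod 159014). With g = gcd(59777, 159014) = 1 dividing 2, divide through: 59777s ≡ 2 (mod 159014).
Since gcd(59777, 159014) = 1, s ≡ 2·(59777)⁻¹ ≡ 126236 (mod 159014). Smallest non-negative: 126236.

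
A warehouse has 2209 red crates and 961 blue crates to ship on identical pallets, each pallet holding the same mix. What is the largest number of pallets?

2209 = 47²
961 = 31²
Common: 1 = 1

1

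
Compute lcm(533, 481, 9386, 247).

lcm(533, 481) = 533·481/gcd = 256373/13 = 19721
lcm(19721, 9386) = 19721·9386/gcd = 185101306/13 = 14238562
lcm(14238562, 247) = 14238562·247/gcd = 3516924814/247 = 14238562

14238562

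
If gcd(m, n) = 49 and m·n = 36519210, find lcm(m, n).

For any two positive integers, gcd × lcm equals their product. Hence lcm = 36519210 / 49 = 745290.

745290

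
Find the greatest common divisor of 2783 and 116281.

Euclid: 116281 = 41·2783 + 2178; 2783 = 1·2178 + 605; 2178 = 3·605 + 363; 605 = 1·363 + 242; 363 = 1·242 + 121; 242 = 2·121 + 0. Last nonzero remainder: 121.

121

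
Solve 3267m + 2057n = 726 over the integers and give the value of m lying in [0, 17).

4

gcd(3267, 2057) = 121 (Euclid: 3267 = 1·2057 + 1210; 2057 = 1·1210 + 847; 1210 = 1·847 + 363; 847 = 2·363 + 121; 363 = 3·121 + 0), and 121 | 726.
Extended Euclid: 3267·(-5) + 2057·(8) = 121. Scale by 6: m₀ = -30.
General solution m = m₀ + 17t; reducing mod 17 gives m = 4 (and n = -6).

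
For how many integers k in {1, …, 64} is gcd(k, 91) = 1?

Prime factors of 91: 7, 13. Count integers ≤ 64 divisible by none of them.
By inclusion–exclusion: 64 − ⌊64/7⌋ − ⌊64/13⌋ + ⌊64/91⌋ = 51.

51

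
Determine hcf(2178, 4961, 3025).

121

gcd(2178, 4961): 4961 = 2·2178 + 605; 2178 = 3·605 + 363; 605 = 1·363 + 242; 363 = 1·242 + 121; 242 = 2·121 + 0 → 121
gcd(121, 3025): 3025 = 25·121 + 0 → 121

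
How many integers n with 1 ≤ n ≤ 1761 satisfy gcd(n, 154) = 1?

154 = 2·7·11. Inclusion–exclusion on these primes:
1761 − ⌊1761/2⌋ − ⌊1761/7⌋ − ⌊1761/11⌋ + ⌊1761/14⌋ + ⌊1761/22⌋ + ⌊1761/77⌋ − ⌊1761/154⌋ = 686

686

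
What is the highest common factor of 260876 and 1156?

260876 = 2² · 7² · 11³
1156 = 2² · 17²
Common: 2² = 4

4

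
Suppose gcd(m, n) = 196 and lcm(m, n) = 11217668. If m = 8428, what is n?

260876

Using mn = gcd(m,n)·lcm(m,n) = 196·11217668 = 2198662928, we get n = 2198662928/8428 = 260876.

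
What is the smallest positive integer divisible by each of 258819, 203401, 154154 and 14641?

258819 = 3 · 11² · 23 · 31; 203401 = 11² · 41²; 154154 = 2 · 7² · 11² · 13; 14641 = 11⁴
lcm takes max exponent of each prime: 2 · 3 · 7² · 11⁴ · 13 · 23 · 31 · 41² = 67068511315806

67068511315806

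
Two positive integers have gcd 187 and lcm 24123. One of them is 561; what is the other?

8041

Using ab = gcd(a,b)·lcm(a,b) = 187·24123 = 4511001, we get b = 4511001/561 = 8041.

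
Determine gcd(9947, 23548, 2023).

7

gcd(9947, 23548): 23548 = 2·9947 + 3654; 9947 = 2·3654 + 2639; 3654 = 1·2639 + 1015; 2639 = 2·1015 + 609; 1015 = 1·609 + 406; 609 = 1·406 + 203; 406 = 2·203 + 0 → 203
gcd(203, 2023): 2023 = 9·203 + 196; 203 = 1·196 + 7; 196 = 28·7 + 0 → 7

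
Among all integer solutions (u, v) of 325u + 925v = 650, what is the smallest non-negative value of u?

Euclid: 925 = 2·325 + 275; 325 = 1·275 + 50; 275 = 5·50 + 25; 50 = 2·25 + 0 → gcd = 25; 650 = 25·26.
Back-substitution yields 325·(-17) + 925·(6) = 25, so one solution is u = -17·26 = -442, v = 6·26 = 156.
Solutions in u differ by 925/25 = 37; the one in [0, 37) is -442 mod 37 = 2.

2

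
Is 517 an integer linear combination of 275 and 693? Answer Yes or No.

By Bézout, 275m − 693n = 517 has integer solutions iff gcd(275, 693) | 517.
Euclid: 693 = 2·275 + 143; 275 = 1·143 + 132; 143 = 1·132 + 11; 132 = 12·11 + 0. gcd = 11; 517 mod 11 = 0. Yes.

Yes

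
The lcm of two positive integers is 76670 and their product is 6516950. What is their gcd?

85

gcd·lcm = product, so gcd = 6516950/76670 = 85.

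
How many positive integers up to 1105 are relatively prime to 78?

340

78 = 2·3·13. Inclusion–exclusion on these primes:
1105 − ⌊1105/2⌋ − ⌊1105/3⌋ − ⌊1105/13⌋ + ⌊1105/6⌋ + ⌊1105/26⌋ + ⌊1105/39⌋ − ⌊1105/78⌋ = 340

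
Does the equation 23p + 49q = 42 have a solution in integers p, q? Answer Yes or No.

By Bézout, 23p + 49q = 42 has integer solutions iff gcd(23, 49) | 42.
Euclid: 49 = 2·23 + 3; 23 = 7·3 + 2; 3 = 1·2 + 1; 2 = 2·1 + 0. gcd = 1; 42 mod 1 = 0. Yes.

Yes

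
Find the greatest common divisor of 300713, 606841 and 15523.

gcd(300713, 606841): 606841 = 2·300713 + 5415; 300713 = 55·5415 + 2888; 5415 = 1·2888 + 2527; 2888 = 1·2527 + 361; 2527 = 7·361 + 0 → 361
gcd(361, 15523): 15523 = 43·361 + 0 → 361

361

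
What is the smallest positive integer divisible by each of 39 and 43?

1677

39 = 3 · 13; 43 = 43
max exponents: 3 · 13 · 43 = 1677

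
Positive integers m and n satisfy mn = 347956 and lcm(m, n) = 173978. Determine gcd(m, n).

gcd·lcm = product, so gcd = 347956/173978 = 2.

2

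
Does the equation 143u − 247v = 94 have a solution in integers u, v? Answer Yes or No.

gcd(143, 247): 247 = 1·143 + 104; 143 = 1·104 + 39; 104 = 2·39 + 26; 39 = 1·26 + 13; 26 = 2·13 + 0 → 13
13 does not divide 94, so a solution does not exist.

No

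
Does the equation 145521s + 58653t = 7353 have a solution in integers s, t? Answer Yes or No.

Yes

gcd(145521, 58653): 145521 = 2·58653 + 28215; 58653 = 2·28215 + 2223; 28215 = 12·2223 + 1539; 2223 = 1·1539 + 684; 1539 = 2·684 + 171; 684 = 4·171 + 0 → 171
171 divides 7353, so a solution exists.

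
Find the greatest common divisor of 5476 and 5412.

4

5476 = 2² · 37²
5412 = 2² · 3 · 11 · 41
Common: 2² = 4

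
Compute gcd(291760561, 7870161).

361

Euclid: 291760561 = 37·7870161 + 564604; 7870161 = 13·564604 + 530309; 564604 = 1·530309 + 34295; 530309 = 15·34295 + 15884; 34295 = 2·15884 + 2527; 15884 = 6·2527 + 722; 2527 = 3·722 + 361; 722 = 2·361 + 0. Last nonzero remainder: 361.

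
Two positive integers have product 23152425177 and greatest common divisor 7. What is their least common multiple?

For any two positive integers, gcd × lcm equals their product. Hence lcm = 23152425177 / 7 = 3307489311.

3307489311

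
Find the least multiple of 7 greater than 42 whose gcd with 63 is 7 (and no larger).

63 = 7·9. Any k with gcd(k, 63) = 7 is a multiple of 7, say 7s, with s coprime to 9.
Need s > 42/7, so s ≥ 7. First s ≥ 7 with gcd(s, 9) = 1 is s = 7. Thus k = 7·7 = 49.

49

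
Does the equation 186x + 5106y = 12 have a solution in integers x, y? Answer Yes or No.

Yes

By Bézout, 186x + 5106y = 12 has integer solutions iff gcd(186, 5106) | 12.
Euclid: 5106 = 27·186 + 84; 186 = 2·84 + 18; 84 = 4·18 + 12; 18 = 1·12 + 6; 12 = 2·6 + 0. gcd = 6; 12 mod 6 = 0. Yes.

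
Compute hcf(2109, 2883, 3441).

gcd(2109, 2883): 2883 = 1·2109 + 774; 2109 = 2·774 + 561; 774 = 1·561 + 213; 561 = 2·213 + 135; 213 = 1·135 + 78; 135 = 1·78 + 57; 78 = 1·57 + 21; 57 = 2·21 + 15; 21 = 1·15 + 6; 15 = 2·6 + 3; 6 = 2·3 + 0 → 3
gcd(3, 3441): 3441 = 1147·3 + 0 → 3

3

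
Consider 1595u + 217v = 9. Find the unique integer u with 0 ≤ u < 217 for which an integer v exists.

180

Reduce mod 217: 1595u ≡ 9 (mod 217). With g = gcd(1595, 217) = 1 dividing 9, divide through: 1595u ≡ 9 (mod 217).
Since gcd(1595, 217) = 1, u ≡ 9·(1595)⁻¹ ≡ 180 (mod 217). Smallest non-negative: 180.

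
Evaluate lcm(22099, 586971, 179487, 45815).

75686975595

lcm(22099, 586971) = 22099·586971/gcd = 12971472129/539 = 24065811
lcm(24065811, 179487) = 24065811·179487/gcd = 4319500218957/4851 = 890435007
lcm(890435007, 45815) = 890435007·45815/gcd = 40795279845705/539 = 75686975595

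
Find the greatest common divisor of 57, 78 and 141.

gcd(57, 78): 78 = 1·57 + 21; 57 = 2·21 + 15; 21 = 1·15 + 6; 15 = 2·6 + 3; 6 = 2·3 + 0 → 3
gcd(3, 141): 141 = 47·3 + 0 → 3

3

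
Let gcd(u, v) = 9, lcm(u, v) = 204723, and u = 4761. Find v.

Using uv = gcd(u,v)·lcm(u,v) = 9·204723 = 1842507, we get v = 1842507/4761 = 387.

387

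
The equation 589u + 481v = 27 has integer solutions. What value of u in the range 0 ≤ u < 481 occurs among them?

361

gcd(589, 481) = 1 (Euclid: 589 = 1·481 + 108; 481 = 4·108 + 49; 108 = 2·49 + 10; 49 = 4·10 + 9; 10 = 1·9 + 1; 9 = 9·1 + 0), and 1 | 27.
Extended Euclid: 589·(49) + 481·(-60) = 1. Scale by 27: u₀ = 1323.
General solution u = u₀ + 481t; reducing mod 481 gives u = 361 (and v = -442).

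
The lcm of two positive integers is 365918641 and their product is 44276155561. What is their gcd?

gcd·lcm = product, so gcd = 44276155561/365918641 = 121.

121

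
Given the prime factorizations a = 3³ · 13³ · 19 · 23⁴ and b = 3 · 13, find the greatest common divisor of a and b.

39

min exponent per shared prime: 3 · 13 = 39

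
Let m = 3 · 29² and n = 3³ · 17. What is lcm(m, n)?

max exponent per prime: 3³ · 17 · 29² = 386019

386019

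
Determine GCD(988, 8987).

Euclid: 8987 = 9·988 + 95; 988 = 10·95 + 38; 95 = 2·38 + 19; 38 = 2·19 + 0. Last nonzero remainder: 19.

19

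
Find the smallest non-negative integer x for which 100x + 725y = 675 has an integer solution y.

14

Reduce mod 725: 100x ≡ 675 (mod 725). With g = gcd(100, 725) = 25 dividing 675, divide through: 4x ≡ 27 (mod 29).
Since gcd(4, 29) = 1, x ≡ 27·(4)⁻¹ ≡ 14 (mod 29). Smallest non-negative: 14.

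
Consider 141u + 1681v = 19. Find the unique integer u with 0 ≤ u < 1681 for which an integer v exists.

632

Reduce mod 1681: 141u ≡ 19 (mod 1681). With g = gcd(141, 1681) = 1 dividing 19, divide through: 141u ≡ 19 (mod 1681).
Since gcd(141, 1681) = 1, u ≡ 19·(141)⁻¹ ≡ 632 (mod 1681). Smallest non-negative: 632.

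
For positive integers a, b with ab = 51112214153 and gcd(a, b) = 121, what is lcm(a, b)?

422414993

gcd·lcm = product, so lcm = 51112214153/121 = 422414993.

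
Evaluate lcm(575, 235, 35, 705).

575 = 5² · 23; 235 = 5 · 47; 35 = 5 · 7; 705 = 3 · 5 · 47
lcm takes max exponent of each prime: 3 · 5² · 7 · 23 · 47 = 567525

567525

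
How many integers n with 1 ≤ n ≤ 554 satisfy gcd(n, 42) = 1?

158

Prime factors of 42: 2, 3, 7. Count integers ≤ 554 divisible by none of them.
By inclusion–exclusion: 554 − ⌊554/2⌋ − ⌊554/3⌋ − ⌊554/7⌋ + ⌊554/6⌋ + ⌊554/14⌋ + ⌊554/21⌋ − ⌊554/42⌋ = 158.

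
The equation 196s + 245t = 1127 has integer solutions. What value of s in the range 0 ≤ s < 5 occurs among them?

2

gcd(196, 245) = 49 (Euclid: 245 = 1·196 + 49; 196 = 4·49 + 0), and 49 | 1127.
Extended Euclid: 196·(-1) + 245·(1) = 49. Scale by 23: s₀ = -23.
General solution s = s₀ + 5k; reducing mod 5 gives s = 2 (and t = 3).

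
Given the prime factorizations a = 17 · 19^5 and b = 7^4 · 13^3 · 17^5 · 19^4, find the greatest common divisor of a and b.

min exponent per shared prime: 17 · 19^4 = 2215457

2215457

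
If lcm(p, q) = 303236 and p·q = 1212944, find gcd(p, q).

4

From gcd × lcm = pq: gcd = 1212944 / 303236 = 4.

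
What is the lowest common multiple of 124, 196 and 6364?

9666916

124 = 2² · 31; 196 = 2² · 7²; 6364 = 2² · 37 · 43
lcm takes max exponent of each prime: 2² · 7² · 31 · 37 · 43 = 9666916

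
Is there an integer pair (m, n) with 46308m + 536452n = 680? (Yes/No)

gcd(46308, 536452): 536452 = 11·46308 + 27064; 46308 = 1·27064 + 19244; 27064 = 1·19244 + 7820; 19244 = 2·7820 + 3604; 7820 = 2·3604 + 612; 3604 = 5·612 + 544; 612 = 1·544 + 68; 544 = 8·68 + 0 → 68
68 divides 680, so a solution exists.

Yes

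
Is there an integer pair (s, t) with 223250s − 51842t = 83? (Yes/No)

gcd(223250, 51842): 223250 = 4·51842 + 15882; 51842 = 3·15882 + 4196; 15882 = 3·4196 + 3294; 4196 = 1·3294 + 902; 3294 = 3·902 + 588; 902 = 1·588 + 314; 588 = 1·314 + 274; 314 = 1·274 + 40; 274 = 6·40 + 34; 40 = 1·34 + 6; 34 = 5·6 + 4; 6 = 1·4 + 2; 4 = 2·2 + 0 → 2
2 does not divide 83, so a solution does not exist.

No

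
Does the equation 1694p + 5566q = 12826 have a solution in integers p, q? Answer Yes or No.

gcd(1694, 5566): 5566 = 3·1694 + 484; 1694 = 3·484 + 242; 484 = 2·242 + 0 → 242
242 divides 12826, so a solution exists.

Yes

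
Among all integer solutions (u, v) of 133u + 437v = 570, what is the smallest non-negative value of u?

Euclid: 437 = 3·133 + 38; 133 = 3·38 + 19; 38 = 2·19 + 0 → gcd = 19; 570 = 19·30.
Back-substitution yields 133·(10) + 437·(-3) = 19, so one solution is u = 10·30 = 300, v = -3·30 = -90.
Solutions in u differ by 437/19 = 23; the one in [0, 23) is 300 mod 23 = 1.

1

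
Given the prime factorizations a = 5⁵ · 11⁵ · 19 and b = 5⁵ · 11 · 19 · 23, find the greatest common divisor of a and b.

653125

min exponent per shared prime: 5⁵ · 11 · 19 = 653125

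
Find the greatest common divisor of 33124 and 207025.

8281

Euclid: 207025 = 6·33124 + 8281; 33124 = 4·8281 + 0. Last nonzero remainder: 8281.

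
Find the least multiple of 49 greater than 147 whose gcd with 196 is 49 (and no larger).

245

Multiples of 49 above 147: 49·4, 49·5, … . Need the cofactor coprime to 196/49 = 4.
Checking s = 4, 5, … the first with gcd(s, 4) = 1 is s = 5, giving 245.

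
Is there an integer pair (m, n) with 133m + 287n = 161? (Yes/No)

Yes

By Bézout, 133m + 287n = 161 has integer solutions iff gcd(133, 287) | 161.
Euclid: 287 = 2·133 + 21; 133 = 6·21 + 7; 21 = 3·7 + 0. gcd = 7; 161 mod 7 = 0. Yes.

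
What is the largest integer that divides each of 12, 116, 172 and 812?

4

gcd(12, 116): 116 = 9·12 + 8; 12 = 1·8 + 4; 8 = 2·4 + 0 → 4
gcd(4, 172): 172 = 43·4 + 0 → 4
gcd(4, 812): 812 = 203·4 + 0 → 4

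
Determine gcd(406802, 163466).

406802 = 2 · 11² · 41²
163466 = 2 · 37 · 47²
Common: 2 = 2

2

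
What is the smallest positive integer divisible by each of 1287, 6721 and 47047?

423423

1287 = 3² · 11 · 13; 6721 = 11 · 13 · 47; 47047 = 7 · 11 · 13 · 47
lcm takes max exponent of each prime: 3² · 7 · 11 · 13 · 47 = 423423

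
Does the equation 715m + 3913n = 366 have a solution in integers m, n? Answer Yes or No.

gcd(715, 3913): 3913 = 5·715 + 338; 715 = 2·338 + 39; 338 = 8·39 + 26; 39 = 1·26 + 13; 26 = 2·13 + 0 → 13
13 does not divide 366, so a solution does not exist.

No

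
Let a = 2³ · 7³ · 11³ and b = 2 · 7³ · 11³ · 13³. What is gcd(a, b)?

913066

min exponent per shared prime: 2 · 7³ · 11³ = 913066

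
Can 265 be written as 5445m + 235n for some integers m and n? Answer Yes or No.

Yes

gcd(5445, 235): 5445 = 23·235 + 40; 235 = 5·40 + 35; 40 = 1·35 + 5; 35 = 7·5 + 0 → 5
5 divides 265, so a solution exists.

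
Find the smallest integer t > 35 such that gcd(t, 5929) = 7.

Multiples of 7 above 35: 7·6, 7·7, … . Need the cofactor coprime to 5929/7 = 847.
Checking s = 6, 7, … the first with gcd(s, 847) = 1 is s = 6, giving 42.

42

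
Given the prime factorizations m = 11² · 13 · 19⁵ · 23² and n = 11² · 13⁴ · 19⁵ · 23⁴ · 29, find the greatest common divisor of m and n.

2060404071583

min exponent per shared prime: 11² · 13 · 19⁵ · 23² = 2060404071583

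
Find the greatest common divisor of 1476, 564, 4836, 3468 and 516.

12

gcd(1476, 564): 1476 = 2·564 + 348; 564 = 1·348 + 216; 348 = 1·216 + 132; 216 = 1·132 + 84; 132 = 1·84 + 48; 84 = 1·48 + 36; 48 = 1·36 + 12; 36 = 3·12 + 0 → 12
gcd(12, 4836): 4836 = 403·12 + 0 → 12
gcd(12, 3468): 3468 = 289·12 + 0 → 12
gcd(12, 516): 516 = 43·12 + 0 → 12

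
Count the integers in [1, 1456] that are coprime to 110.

Prime factors of 110: 2, 5, 11. Count integers ≤ 1456 divisible by none of them.
By inclusion–exclusion: 1456 − ⌊1456/2⌋ − ⌊1456/5⌋ − ⌊1456/11⌋ + ⌊1456/10⌋ + ⌊1456/22⌋ + ⌊1456/55⌋ − ⌊1456/110⌋ = 529.

529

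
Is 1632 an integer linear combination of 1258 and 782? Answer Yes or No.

Yes

gcd(1258, 782): 1258 = 1·782 + 476; 782 = 1·476 + 306; 476 = 1·306 + 170; 306 = 1·170 + 136; 170 = 1·136 + 34; 136 = 4·34 + 0 → 34
34 divides 1632, so a solution exists.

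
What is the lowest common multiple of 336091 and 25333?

173759047

gcd first: 336091 = 13·25333 + 6762; 25333 = 3·6762 + 5047; 6762 = 1·5047 + 1715; 5047 = 2·1715 + 1617; 1715 = 1·1617 + 98; 1617 = 16·98 + 49; 98 = 2·49 + 0 → gcd = 49
lcm = 336091·25333/gcd = 8514193303/49 = 173759047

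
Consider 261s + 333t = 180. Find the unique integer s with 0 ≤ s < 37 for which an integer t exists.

16

Reduce mod 333: 261s ≡ 180 (mod 333). With g = gcd(261, 333) = 9 dividing 180, divide through: 29s ≡ 20 (mod 37).
Since gcd(29, 37) = 1, s ≡ 20·(29)⁻¹ ≡ 16 (mod 37). Smallest non-negative: 16.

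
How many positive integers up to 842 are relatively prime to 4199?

693

Prime factors of 4199: 13, 17, 19. Count integers ≤ 842 divisible by none of them.
By inclusion–exclusion: 842 − ⌊842/13⌋ − ⌊842/17⌋ − ⌊842/19⌋ + ⌊842/221⌋ + ⌊842/247⌋ + ⌊842/323⌋ − ⌊842/4199⌋ = 693.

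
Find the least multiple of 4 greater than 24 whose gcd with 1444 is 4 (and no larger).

28

1444 = 4·361. Any t with gcd(t, 1444) = 4 is a multiple of 4, say 4s, with s coprime to 361.
Need s > 24/4, so s ≥ 7. First s ≥ 7 with gcd(s, 361) = 1 is s = 7. Thus t = 4·7 = 28.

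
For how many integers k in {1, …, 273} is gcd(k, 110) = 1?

100

Prime factors of 110: 2, 5, 11. Count integers ≤ 273 divisible by none of them.
By inclusion–exclusion: 273 − ⌊273/2⌋ − ⌊273/5⌋ − ⌊273/11⌋ + ⌊273/10⌋ + ⌊273/22⌋ + ⌊273/55⌋ − ⌊273/110⌋ = 100.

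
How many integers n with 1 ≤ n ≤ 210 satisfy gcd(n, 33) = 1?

127

33 = 3·11. Inclusion–exclusion on these primes:
210 − ⌊210/3⌋ − ⌊210/11⌋ + ⌊210/33⌋ = 127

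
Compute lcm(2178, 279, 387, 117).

37742562

2178 = 2 · 3² · 11²; 279 = 3² · 31; 387 = 3² · 43; 117 = 3² · 13
lcm takes max exponent of each prime: 2 · 3² · 11² · 13 · 31 · 43 = 37742562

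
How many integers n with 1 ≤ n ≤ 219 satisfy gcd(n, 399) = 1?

118

Prime factors of 399: 3, 7, 19. Count integers ≤ 219 divisible by none of them.
By inclusion–exclusion: 219 − ⌊219/3⌋ − ⌊219/7⌋ − ⌊219/19⌋ + ⌊219/21⌋ + ⌊219/57⌋ + ⌊219/133⌋ − ⌊219/399⌋ = 118.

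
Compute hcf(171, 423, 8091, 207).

171 = 3² · 19; 423 = 3² · 47; 8091 = 3² · 29 · 31; 207 = 3² · 23
gcd takes min exponent of each prime: 3² = 9

9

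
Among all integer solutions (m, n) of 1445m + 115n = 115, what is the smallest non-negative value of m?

0

Reduce mod 115: 1445m ≡ 115 (mod 115). With g = gcd(1445, 115) = 5 dividing 115, divide through: 289m ≡ 23 (mod 23).
Since gcd(289, 23) = 1, m ≡ 23·(289)⁻¹ ≡ 0 (mod 23). Smallest non-negative: 0.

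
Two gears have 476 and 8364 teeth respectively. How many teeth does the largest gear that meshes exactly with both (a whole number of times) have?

476 = 2² · 7 · 17
8364 = 2² · 3 · 17 · 41
Common: 2² · 17 = 68

68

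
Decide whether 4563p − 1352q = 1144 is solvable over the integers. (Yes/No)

gcd(4563, 1352): 4563 = 3·1352 + 507; 1352 = 2·507 + 338; 507 = 1·338 + 169; 338 = 2·169 + 0 → 169
169 does not divide 1144, so a solution does not exist.

No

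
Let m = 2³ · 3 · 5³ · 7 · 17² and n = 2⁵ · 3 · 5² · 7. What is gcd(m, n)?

4200

min exponent per shared prime: 2³ · 3 · 5² · 7 = 4200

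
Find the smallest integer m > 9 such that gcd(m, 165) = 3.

Multiples of 3 above 9: 3·4, 3·5, … . Need the cofactor coprime to 165/3 = 55.
Checking s = 4, 5, … the first with gcd(s, 55) = 1 is s = 4, giving 12.

12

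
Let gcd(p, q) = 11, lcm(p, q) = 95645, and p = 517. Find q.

2035

p·q = gcd·lcm = 11·95645 = 1052095, so q = 1052095/517 = 2035.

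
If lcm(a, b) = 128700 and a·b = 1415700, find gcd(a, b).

From gcd × lcm = ab: gcd = 1415700 / 128700 = 11.

11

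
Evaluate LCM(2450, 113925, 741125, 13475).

2450 = 2 · 5² · 7²; 113925 = 3 · 5² · 7² · 31; 741125 = 5³ · 7² · 11²; 13475 = 5² · 7² · 11
lcm takes max exponent of each prime: 2 · 3 · 5³ · 7² · 11² · 31 = 137849250

137849250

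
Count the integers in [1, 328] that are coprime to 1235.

230

Prime factors of 1235: 5, 13, 19. Count integers ≤ 328 divisible by none of them.
By inclusion–exclusion: 328 − ⌊328/5⌋ − ⌊328/13⌋ − ⌊328/19⌋ + ⌊328/65⌋ + ⌊328/95⌋ + ⌊328/247⌋ − ⌊328/1235⌋ = 230.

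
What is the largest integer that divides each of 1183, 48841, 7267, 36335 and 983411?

gcd(1183, 48841): 48841 = 41·1183 + 338; 1183 = 3·338 + 169; 338 = 2·169 + 0 → 169
gcd(169, 7267): 7267 = 43·169 + 0 → 169
gcd(169, 36335): 36335 = 215·169 + 0 → 169
gcd(169, 983411): 983411 = 5819·169 + 0 → 169

169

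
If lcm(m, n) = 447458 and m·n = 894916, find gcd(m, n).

2

gcd·lcm = product, so gcd = 894916/447458 = 2.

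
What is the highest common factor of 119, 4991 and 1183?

119 = 7 · 17; 4991 = 7 · 23 · 31; 1183 = 7 · 13²
gcd takes min exponent of each prime: 7 = 7

7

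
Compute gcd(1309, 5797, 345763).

1309 = 7 · 11 · 17; 5797 = 11 · 17 · 31; 345763 = 11 · 17 · 43²
gcd takes min exponent of each prime: 11 · 17 = 187

187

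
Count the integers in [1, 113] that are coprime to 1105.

79

1105 = 5·13·17. Inclusion–exclusion on these primes:
113 − ⌊113/5⌋ − ⌊113/13⌋ − ⌊113/17⌋ + ⌊113/65⌋ + ⌊113/85⌋ + ⌊113/221⌋ − ⌊113/1105⌋ = 79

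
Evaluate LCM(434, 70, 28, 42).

434 = 2 · 7 · 31; 70 = 2 · 5 · 7; 28 = 2² · 7; 42 = 2 · 3 · 7
lcm takes max exponent of each prime: 2² · 3 · 5 · 7 · 31 = 13020

13020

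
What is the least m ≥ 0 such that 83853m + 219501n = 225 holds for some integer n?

3581

Euclid: 219501 = 2·83853 + 51795; 83853 = 1·51795 + 32058; 51795 = 1·32058 + 19737; 32058 = 1·19737 + 12321; 19737 = 1·12321 + 7416; 12321 = 1·7416 + 4905; 7416 = 1·4905 + 2511; 4905 = 1·2511 + 2394; 2511 = 1·2394 + 117; 2394 = 20·117 + 54; 117 = 2·54 + 9; 54 = 6·9 + 0 → gcd = 9; 225 = 9·25.
Back-substitution yields 83853·(-3759) + 219501·(1436) = 9, so one solution is m = -3759·25 = -93975, n = 1436·25 = 35900.
Solutions in m differ by 219501/9 = 24389; the one in [0, 24389) is -93975 mod 24389 = 3581.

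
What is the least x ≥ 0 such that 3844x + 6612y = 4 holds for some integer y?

Reduce mod 6612: 3844x ≡ 4 (mod 6612). With g = gcd(3844, 6612) = 4 dividing 4, divide through: 961x ≡ 1 (mod 1653).
Since gcd(961, 1653) = 1, x ≡ 1·(961)⁻¹ ≡ 805 (mod 1653). Smallest non-negative: 805.

805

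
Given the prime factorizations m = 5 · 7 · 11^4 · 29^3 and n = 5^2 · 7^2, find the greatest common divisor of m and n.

min exponent per shared prime: 5 · 7 = 35

35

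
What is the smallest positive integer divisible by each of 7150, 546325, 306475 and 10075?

8569653950

7150 = 2 · 5² · 11 · 13; 546325 = 5² · 13 · 41²; 306475 = 5² · 13 · 23 · 41; 10075 = 5² · 13 · 31
lcm takes max exponent of each prime: 2 · 5² · 11 · 13 · 23 · 31 · 41² = 8569653950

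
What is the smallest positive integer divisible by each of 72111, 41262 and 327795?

641246346390

72111 = 3 · 13 · 43²; 41262 = 2 · 3 · 13 · 23²; 327795 = 3 · 5 · 13 · 41²
lcm takes max exponent of each prime: 2 · 3 · 5 · 13 · 23² · 41² · 43² = 641246346390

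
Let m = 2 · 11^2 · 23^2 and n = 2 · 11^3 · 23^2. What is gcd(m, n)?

min exponent per shared prime: 2 · 11^2 · 23^2 = 128018

128018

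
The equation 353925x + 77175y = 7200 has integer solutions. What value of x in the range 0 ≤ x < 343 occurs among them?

222

Euclid: 353925 = 4·77175 + 45225; 77175 = 1·45225 + 31950; 45225 = 1·31950 + 13275; 31950 = 2·13275 + 5400; 13275 = 2·5400 + 2475; 5400 = 2·2475 + 450; 2475 = 5·450 + 225; 450 = 2·225 + 0 → gcd = 225; 7200 = 225·32.
Back-substitution yields 353925·(157) + 77175·(-720) = 225, so one solution is x = 157·32 = 5024, y = -720·32 = -23040.
Solutions in x differ by 77175/225 = 343; the one in [0, 343) is 5024 mod 343 = 222.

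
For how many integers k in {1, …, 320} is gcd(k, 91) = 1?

91 = 7·13. Inclusion–exclusion on these primes:
320 − ⌊320/7⌋ − ⌊320/13⌋ + ⌊320/91⌋ = 254

254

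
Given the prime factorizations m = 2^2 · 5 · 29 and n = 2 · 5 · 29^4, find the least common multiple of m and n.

max exponent per prime: 2^2 · 5 · 29^4 = 14145620

14145620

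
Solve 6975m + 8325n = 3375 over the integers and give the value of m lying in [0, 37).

gcd(6975, 8325) = 225 (Euclid: 8325 = 1·6975 + 1350; 6975 = 5·1350 + 225; 1350 = 6·225 + 0), and 225 | 3375.
Extended Euclid: 6975·(6) + 8325·(-5) = 225. Scale by 15: m₀ = 90.
General solution m = m₀ + 37t; reducing mod 37 gives m = 16 (and n = -13).

16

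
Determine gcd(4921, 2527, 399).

133

gcd(4921, 2527): 4921 = 1·2527 + 2394; 2527 = 1·2394 + 133; 2394 = 18·133 + 0 → 133
gcd(133, 399): 399 = 3·133 + 0 → 133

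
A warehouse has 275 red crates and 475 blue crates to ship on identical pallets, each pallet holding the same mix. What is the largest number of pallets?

25

Euclid: 475 = 1·275 + 200; 275 = 1·200 + 75; 200 = 2·75 + 50; 75 = 1·50 + 25; 50 = 2·25 + 0. Last nonzero remainder: 25.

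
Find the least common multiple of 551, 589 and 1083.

551 = 19 · 29; 589 = 19 · 31; 1083 = 3 · 19²
lcm takes max exponent of each prime: 3 · 19² · 29 · 31 = 973617

973617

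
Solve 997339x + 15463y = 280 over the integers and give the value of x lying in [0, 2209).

Reduce mod 15463: 997339x ≡ 280 (mod 15463). With g = gcd(997339, 15463) = 7 dividing 280, divide through: 142477x ≡ 40 (mod 2209).
Since gcd(142477, 2209) = 1, x ≡ 40·(142477)⁻¹ ≡ 1882 (mod 2209). Smallest non-negative: 1882.

1882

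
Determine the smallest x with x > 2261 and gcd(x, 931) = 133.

2394

Multiples of 133 above 2261: 133·18, 133·19, … . Need the cofactor coprime to 931/133 = 7.
Checking s = 18, 19, … the first with gcd(s, 7) = 1 is s = 18, giving 2394.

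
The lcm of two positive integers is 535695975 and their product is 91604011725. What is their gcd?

From gcd × lcm = pq: gcd = 91604011725 / 535695975 = 171.

171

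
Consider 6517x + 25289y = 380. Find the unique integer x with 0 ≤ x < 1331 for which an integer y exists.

Reduce mod 25289: 6517x ≡ 380 (mod 25289). With g = gcd(6517, 25289) = 19 dividing 380, divide through: 343x ≡ 20 (mod 1331).
Since gcd(343, 1331) = 1, x ≡ 20·(343)⁻¹ ≡ 846 (mod 1331). Smallest non-negative: 846.

846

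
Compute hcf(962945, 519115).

5

Euclid: 962945 = 1·519115 + 443830; 519115 = 1·443830 + 75285; 443830 = 5·75285 + 67405; 75285 = 1·67405 + 7880; 67405 = 8·7880 + 4365; 7880 = 1·4365 + 3515; 4365 = 1·3515 + 850; 3515 = 4·850 + 115; 850 = 7·115 + 45; 115 = 2·45 + 25; 45 = 1·25 + 20; 25 = 1·20 + 5; 20 = 4·5 + 0. Last nonzero remainder: 5.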